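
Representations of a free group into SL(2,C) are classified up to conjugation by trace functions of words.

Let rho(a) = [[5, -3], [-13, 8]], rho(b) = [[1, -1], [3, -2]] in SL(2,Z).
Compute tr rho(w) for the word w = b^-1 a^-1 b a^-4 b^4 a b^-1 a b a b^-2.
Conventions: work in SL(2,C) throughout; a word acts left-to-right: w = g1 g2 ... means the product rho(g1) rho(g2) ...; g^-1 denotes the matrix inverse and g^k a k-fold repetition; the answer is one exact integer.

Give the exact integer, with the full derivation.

rho(b^-1) = [[-2, 1], [-3, 1]]
... * rho(a^-1) = [[8, 3], [13, 5]]  ->  [[-3, -1], [-11, -4]]
... * rho(b) = [[1, -1], [3, -2]]  ->  [[-6, 5], [-23, 19]]
... * rho(a^-1) = [[8, 3], [13, 5]]  ->  [[17, 7], [63, 26]]
... * rho(a^-1) = [[8, 3], [13, 5]]  ->  [[227, 86], [842, 319]]
... * rho(a^-1) = [[8, 3], [13, 5]]  ->  [[2934, 1111], [10883, 4121]]
... * rho(a^-1) = [[8, 3], [13, 5]]  ->  [[37915, 14357], [140637, 53254]]
... * rho(b) = [[1, -1], [3, -2]]  ->  [[80986, -66629], [300399, -247145]]
... * rho(b) = [[1, -1], [3, -2]]  ->  [[-118901, 52272], [-441036, 193891]]
... * rho(b) = [[1, -1], [3, -2]]  ->  [[37915, 14357], [140637, 53254]]
... * rho(b) = [[1, -1], [3, -2]]  ->  [[80986, -66629], [300399, -247145]]
... * rho(a) = [[5, -3], [-13, 8]]  ->  [[1271107, -775990], [4714880, -2878357]]
... * rho(b^-1) = [[-2, 1], [-3, 1]]  ->  [[-214244, 495117], [-794689, 1836523]]
... * rho(a) = [[5, -3], [-13, 8]]  ->  [[-7507741, 4603668], [-27848244, 17076251]]
... * rho(b) = [[1, -1], [3, -2]]  ->  [[6303263, -1699595], [23380509, -6304258]]
... * rho(a) = [[5, -3], [-13, 8]]  ->  [[53611050, -32506549], [198857899, -120575591]]
... * rho(b^-1) = [[-2, 1], [-3, 1]]  ->  [[-9702453, 21104501], [-35989025, 78282308]]
... * rho(b^-1) = [[-2, 1], [-3, 1]]  ->  [[-43908597, 11402048], [-162868874, 42293283]]
tr = -43908597 + 42293283 = -1615314

-1615314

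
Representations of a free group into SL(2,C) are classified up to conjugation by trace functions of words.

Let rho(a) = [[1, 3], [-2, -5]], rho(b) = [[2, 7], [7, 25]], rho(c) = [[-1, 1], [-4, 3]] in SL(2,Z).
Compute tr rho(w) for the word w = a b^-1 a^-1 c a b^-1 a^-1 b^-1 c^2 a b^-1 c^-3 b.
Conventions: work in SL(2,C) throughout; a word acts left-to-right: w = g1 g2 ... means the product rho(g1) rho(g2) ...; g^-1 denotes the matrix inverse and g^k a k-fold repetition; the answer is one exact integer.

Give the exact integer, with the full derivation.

90577814

rho(a) = [[1, 3], [-2, -5]]
... * rho(b^-1) = [[25, -7], [-7, 2]]  ->  [[4, -1], [-15, 4]]
... * rho(a^-1) = [[-5, -3], [2, 1]]  ->  [[-22, -13], [83, 49]]
... * rho(c) = [[-1, 1], [-4, 3]]  ->  [[74, -61], [-279, 230]]
... * rho(a) = [[1, 3], [-2, -5]]  ->  [[196, 527], [-739, -1987]]
... * rho(b^-1) = [[25, -7], [-7, 2]]  ->  [[1211, -318], [-4566, 1199]]
... * rho(a^-1) = [[-5, -3], [2, 1]]  ->  [[-6691, -3951], [25228, 14897]]
... * rho(b^-1) = [[25, -7], [-7, 2]]  ->  [[-139618, 38935], [526421, -146802]]
... * rho(c) = [[-1, 1], [-4, 3]]  ->  [[-16122, -22813], [60787, 86015]]
... * rho(c) = [[-1, 1], [-4, 3]]  ->  [[107374, -84561], [-404847, 318832]]
... * rho(a) = [[1, 3], [-2, -5]]  ->  [[276496, 744927], [-1042511, -2808701]]
... * rho(b^-1) = [[25, -7], [-7, 2]]  ->  [[1697911, -445618], [-6401868, 1680175]]
... * rho(c^-1) = [[3, -1], [4, -1]]  ->  [[3311261, -1252293], [-12484904, 4721693]]
... * rho(c^-1) = [[3, -1], [4, -1]]  ->  [[4924611, -2058968], [-18567940, 7763211]]
... * rho(c^-1) = [[3, -1], [4, -1]]  ->  [[6537961, -2865643], [-24650976, 10804729]]
... * rho(b) = [[2, 7], [7, 25]]  ->  [[-6983579, -25875348], [26331151, 97561393]]
tr = -6983579 + 97561393 = 90577814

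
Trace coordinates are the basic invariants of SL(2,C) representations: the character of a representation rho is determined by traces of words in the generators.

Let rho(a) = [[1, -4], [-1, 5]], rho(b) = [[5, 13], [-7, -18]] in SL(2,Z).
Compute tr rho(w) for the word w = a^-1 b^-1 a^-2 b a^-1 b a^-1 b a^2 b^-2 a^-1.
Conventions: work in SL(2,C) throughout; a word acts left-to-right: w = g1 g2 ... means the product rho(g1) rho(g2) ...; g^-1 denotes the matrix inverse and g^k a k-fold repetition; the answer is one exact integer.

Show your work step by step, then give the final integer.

rho(a^-1) = [[5, 4], [1, 1]]
... * rho(b^-1) = [[-18, -13], [7, 5]]  ->  [[-62, -45], [-11, -8]]
... * rho(a^-1) = [[5, 4], [1, 1]]  ->  [[-355, -293], [-63, -52]]
... * rho(a^-1) = [[5, 4], [1, 1]]  ->  [[-2068, -1713], [-367, -304]]
... * rho(b) = [[5, 13], [-7, -18]]  ->  [[1651, 3950], [293, 701]]
... * rho(a^-1) = [[5, 4], [1, 1]]  ->  [[12205, 10554], [2166, 1873]]
... * rho(b) = [[5, 13], [-7, -18]]  ->  [[-12853, -31307], [-2281, -5556]]
... * rho(a^-1) = [[5, 4], [1, 1]]  ->  [[-95572, -82719], [-16961, -14680]]
... * rho(b) = [[5, 13], [-7, -18]]  ->  [[101173, 246506], [17955, 43747]]
... * rho(a) = [[1, -4], [-1, 5]]  ->  [[-145333, 827838], [-25792, 146915]]
... * rho(a) = [[1, -4], [-1, 5]]  ->  [[-973171, 4720522], [-172707, 837743]]
... * rho(b^-1) = [[-18, -13], [7, 5]]  ->  [[50560732, 36253833], [8972927, 6433906]]
... * rho(b^-1) = [[-18, -13], [7, 5]]  ->  [[-656316345, -476020351], [-116475344, -84478521]]
... * rho(a^-1) = [[5, 4], [1, 1]]  ->  [[-3757602076, -3101285731], [-666855241, -550379897]]
tr = -3757602076 + -550379897 = -4307981973

-4307981973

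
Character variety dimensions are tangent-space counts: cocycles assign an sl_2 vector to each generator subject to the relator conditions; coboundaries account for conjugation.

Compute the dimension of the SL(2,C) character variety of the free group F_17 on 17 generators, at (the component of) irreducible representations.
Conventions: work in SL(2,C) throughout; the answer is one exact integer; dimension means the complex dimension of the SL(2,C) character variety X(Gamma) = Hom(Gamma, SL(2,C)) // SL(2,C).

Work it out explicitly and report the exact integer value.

48

Here Gamma is free of rank 17 — no relator constrains a cocycle.
Z^1(Gamma, Ad rho) = (sl_2)^17: a cocycle is a free choice of one sl_2 vector per generator, so dim Z^1 = 3*17 = 51.
dim B^1 = 3: the coboundary map is injective because an irreducible image has centralizer 0 in sl_2.
dim X = dim H^1 = dim Z^1 - dim B^1 = 51 - 3 = 48.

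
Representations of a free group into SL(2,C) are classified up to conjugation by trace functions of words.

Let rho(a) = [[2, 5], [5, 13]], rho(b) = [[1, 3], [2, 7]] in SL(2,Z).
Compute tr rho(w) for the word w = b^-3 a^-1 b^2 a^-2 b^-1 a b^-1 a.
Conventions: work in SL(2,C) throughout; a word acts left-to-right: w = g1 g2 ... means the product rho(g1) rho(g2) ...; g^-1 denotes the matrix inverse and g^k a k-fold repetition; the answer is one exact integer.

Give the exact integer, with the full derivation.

rho(b^-1) = [[7, -3], [-2, 1]]
... * rho(b^-1) = [[7, -3], [-2, 1]]  ->  [[55, -24], [-16, 7]]
... * rho(b^-1) = [[7, -3], [-2, 1]]  ->  [[433, -189], [-126, 55]]
... * rho(a^-1) = [[13, -5], [-5, 2]]  ->  [[6574, -2543], [-1913, 740]]
... * rho(b) = [[1, 3], [2, 7]]  ->  [[1488, 1921], [-433, -559]]
... * rho(b) = [[1, 3], [2, 7]]  ->  [[5330, 17911], [-1551, -5212]]
... * rho(a^-1) = [[13, -5], [-5, 2]]  ->  [[-20265, 9172], [5897, -2669]]
... * rho(a^-1) = [[13, -5], [-5, 2]]  ->  [[-309305, 119669], [90006, -34823]]
... * rho(b^-1) = [[7, -3], [-2, 1]]  ->  [[-2404473, 1047584], [699688, -304841]]
... * rho(a) = [[2, 5], [5, 13]]  ->  [[428974, 1596227], [-124829, -464493]]
... * rho(b^-1) = [[7, -3], [-2, 1]]  ->  [[-189636, 309305], [55183, -90006]]
... * rho(a) = [[2, 5], [5, 13]]  ->  [[1167253, 3072785], [-339664, -894163]]
tr = 1167253 + -894163 = 273090

273090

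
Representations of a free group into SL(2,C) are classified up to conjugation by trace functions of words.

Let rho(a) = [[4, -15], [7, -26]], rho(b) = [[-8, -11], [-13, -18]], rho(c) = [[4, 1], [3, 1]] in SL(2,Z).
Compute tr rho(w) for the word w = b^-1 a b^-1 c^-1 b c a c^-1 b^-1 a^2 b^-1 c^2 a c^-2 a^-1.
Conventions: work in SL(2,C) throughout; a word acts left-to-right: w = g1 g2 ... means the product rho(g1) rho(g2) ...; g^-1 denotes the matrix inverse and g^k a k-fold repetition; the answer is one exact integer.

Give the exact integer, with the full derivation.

rho(b^-1) = [[-18, 11], [13, -8]]
... * rho(a) = [[4, -15], [7, -26]]  ->  [[5, -16], [-4, 13]]
... * rho(b^-1) = [[-18, 11], [13, -8]]  ->  [[-298, 183], [241, -148]]
... * rho(c^-1) = [[1, -1], [-3, 4]]  ->  [[-847, 1030], [685, -833]]
... * rho(b) = [[-8, -11], [-13, -18]]  ->  [[-6614, -9223], [5349, 7459]]
... * rho(c) = [[4, 1], [3, 1]]  ->  [[-54125, -15837], [43773, 12808]]
... * rho(a) = [[4, -15], [7, -26]]  ->  [[-327359, 1223637], [264748, -989603]]
... * rho(c^-1) = [[1, -1], [-3, 4]]  ->  [[-3998270, 5221907], [3233557, -4223160]]
... * rho(b^-1) = [[-18, 11], [13, -8]]  ->  [[139853651, -85756226], [-113105106, 69354407]]
... * rho(a) = [[4, -15], [7, -26]]  ->  [[-40878978, 131857111], [33060425, -106637992]]
... * rho(a) = [[4, -15], [7, -26]]  ->  [[759483865, -2815100216], [-614224244, 2276681417]]
... * rho(b^-1) = [[-18, 11], [13, -8]]  ->  [[-50267012378, 30875124243], [40652894813, -24969918020]]
... * rho(c) = [[4, 1], [3, 1]]  ->  [[-108442676783, -19391888135], [87701825192, 15682976793]]
... * rho(c) = [[4, 1], [3, 1]]  ->  [[-491946371537, -127834564918], [397856231147, 103384801985]]
... * rho(a) = [[4, -15], [7, -26]]  ->  [[-2862627440574, 10702894260923], [2315118538483, -8655848318815]]
... * rho(c^-1) = [[1, -1], [-3, 4]]  ->  [[-34971310223343, 45674204484266], [28282663494928, -36938511813743]]
... * rho(c^-1) = [[1, -1], [-3, 4]]  ->  [[-171993923676141, 217668128160407], [139098198936157, -176036710749900]]
... * rho(a^-1) = [[-26, 15], [-7, 4]]  ->  [[2948165118456817, -1709236342500487], [-2384296197090782, 1382326141042755]]
tr = 2948165118456817 + 1382326141042755 = 4330491259499572

4330491259499572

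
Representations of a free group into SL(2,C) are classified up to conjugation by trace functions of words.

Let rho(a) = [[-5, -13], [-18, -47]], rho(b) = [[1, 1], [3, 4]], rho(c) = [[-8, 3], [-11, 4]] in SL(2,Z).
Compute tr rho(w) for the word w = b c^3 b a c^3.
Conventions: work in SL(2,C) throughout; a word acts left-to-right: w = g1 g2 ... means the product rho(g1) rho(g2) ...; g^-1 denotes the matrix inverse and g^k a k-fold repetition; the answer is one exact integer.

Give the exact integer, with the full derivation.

rho(b) = [[1, 1], [3, 4]]
... * rho(c) = [[-8, 3], [-11, 4]]  ->  [[-19, 7], [-68, 25]]
... * rho(c) = [[-8, 3], [-11, 4]]  ->  [[75, -29], [269, -104]]
... * rho(c) = [[-8, 3], [-11, 4]]  ->  [[-281, 109], [-1008, 391]]
... * rho(b) = [[1, 1], [3, 4]]  ->  [[46, 155], [165, 556]]
... * rho(a) = [[-5, -13], [-18, -47]]  ->  [[-3020, -7883], [-10833, -28277]]
... * rho(c) = [[-8, 3], [-11, 4]]  ->  [[110873, -40592], [397711, -145607]]
... * rho(c) = [[-8, 3], [-11, 4]]  ->  [[-440472, 170251], [-1580011, 610705]]
... * rho(c) = [[-8, 3], [-11, 4]]  ->  [[1651015, -640412], [5922333, -2297213]]
tr = 1651015 + -2297213 = -646198

-646198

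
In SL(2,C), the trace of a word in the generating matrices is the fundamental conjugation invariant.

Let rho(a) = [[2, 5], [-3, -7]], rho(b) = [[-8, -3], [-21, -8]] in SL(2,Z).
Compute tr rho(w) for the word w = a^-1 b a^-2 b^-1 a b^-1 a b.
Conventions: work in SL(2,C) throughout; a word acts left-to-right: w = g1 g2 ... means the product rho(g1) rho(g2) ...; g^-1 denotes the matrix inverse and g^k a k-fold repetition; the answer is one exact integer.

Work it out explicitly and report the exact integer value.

rho(a^-1) = [[-7, -5], [3, 2]]
... * rho(b) = [[-8, -3], [-21, -8]]  ->  [[161, 61], [-66, -25]]
... * rho(a^-1) = [[-7, -5], [3, 2]]  ->  [[-944, -683], [387, 280]]
... * rho(a^-1) = [[-7, -5], [3, 2]]  ->  [[4559, 3354], [-1869, -1375]]
... * rho(b^-1) = [[-8, 3], [21, -8]]  ->  [[33962, -13155], [-13923, 5393]]
... * rho(a) = [[2, 5], [-3, -7]]  ->  [[107389, 261895], [-44025, -107366]]
... * rho(b^-1) = [[-8, 3], [21, -8]]  ->  [[4640683, -1772993], [-1902486, 726853]]
... * rho(a) = [[2, 5], [-3, -7]]  ->  [[14600345, 35614366], [-5985531, -14600401]]
... * rho(b) = [[-8, -3], [-21, -8]]  ->  [[-864704446, -328715963], [354492669, 134759801]]
tr = -864704446 + 134759801 = -729944645

-729944645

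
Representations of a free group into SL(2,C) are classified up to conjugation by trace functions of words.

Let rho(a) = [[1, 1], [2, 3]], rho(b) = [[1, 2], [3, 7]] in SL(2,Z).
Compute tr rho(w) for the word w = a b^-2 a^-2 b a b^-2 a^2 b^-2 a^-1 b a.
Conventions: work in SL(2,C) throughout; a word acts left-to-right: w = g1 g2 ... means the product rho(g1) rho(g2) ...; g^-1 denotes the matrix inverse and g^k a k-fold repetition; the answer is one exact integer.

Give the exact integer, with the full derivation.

rho(a) = [[1, 1], [2, 3]]
... * rho(b^-1) = [[7, -2], [-3, 1]]  ->  [[4, -1], [5, -1]]
... * rho(b^-1) = [[7, -2], [-3, 1]]  ->  [[31, -9], [38, -11]]
... * rho(a^-1) = [[3, -1], [-2, 1]]  ->  [[111, -40], [136, -49]]
... * rho(a^-1) = [[3, -1], [-2, 1]]  ->  [[413, -151], [506, -185]]
... * rho(b) = [[1, 2], [3, 7]]  ->  [[-40, -231], [-49, -283]]
... * rho(a) = [[1, 1], [2, 3]]  ->  [[-502, -733], [-615, -898]]
... * rho(b^-1) = [[7, -2], [-3, 1]]  ->  [[-1315, 271], [-1611, 332]]
... * rho(b^-1) = [[7, -2], [-3, 1]]  ->  [[-10018, 2901], [-12273, 3554]]
... * rho(a) = [[1, 1], [2, 3]]  ->  [[-4216, -1315], [-5165, -1611]]
... * rho(a) = [[1, 1], [2, 3]]  ->  [[-6846, -8161], [-8387, -9998]]
... * rho(b^-1) = [[7, -2], [-3, 1]]  ->  [[-23439, 5531], [-28715, 6776]]
... * rho(b^-1) = [[7, -2], [-3, 1]]  ->  [[-180666, 52409], [-221333, 64206]]
... * rho(a^-1) = [[3, -1], [-2, 1]]  ->  [[-646816, 233075], [-792411, 285539]]
... * rho(b) = [[1, 2], [3, 7]]  ->  [[52409, 337893], [64206, 413951]]
... * rho(a) = [[1, 1], [2, 3]]  ->  [[728195, 1066088], [892108, 1306059]]
tr = 728195 + 1306059 = 2034254

2034254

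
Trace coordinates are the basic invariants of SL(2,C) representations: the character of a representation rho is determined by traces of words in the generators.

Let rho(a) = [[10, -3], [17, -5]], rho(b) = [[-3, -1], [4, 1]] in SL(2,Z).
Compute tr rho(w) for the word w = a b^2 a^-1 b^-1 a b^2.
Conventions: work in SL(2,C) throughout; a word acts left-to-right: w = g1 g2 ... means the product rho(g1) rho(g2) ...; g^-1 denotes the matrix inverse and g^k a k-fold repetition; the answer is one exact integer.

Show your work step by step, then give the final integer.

-856508

rho(a) = [[10, -3], [17, -5]]
... * rho(b) = [[-3, -1], [4, 1]]  ->  [[-42, -13], [-71, -22]]
... * rho(b) = [[-3, -1], [4, 1]]  ->  [[74, 29], [125, 49]]
... * rho(a^-1) = [[-5, 3], [-17, 10]]  ->  [[-863, 512], [-1458, 865]]
... * rho(b^-1) = [[1, 1], [-4, -3]]  ->  [[-2911, -2399], [-4918, -4053]]
... * rho(a) = [[10, -3], [17, -5]]  ->  [[-69893, 20728], [-118081, 35019]]
... * rho(b) = [[-3, -1], [4, 1]]  ->  [[292591, 90621], [494319, 153100]]
... * rho(b) = [[-3, -1], [4, 1]]  ->  [[-515289, -201970], [-870557, -341219]]
tr = -515289 + -341219 = -856508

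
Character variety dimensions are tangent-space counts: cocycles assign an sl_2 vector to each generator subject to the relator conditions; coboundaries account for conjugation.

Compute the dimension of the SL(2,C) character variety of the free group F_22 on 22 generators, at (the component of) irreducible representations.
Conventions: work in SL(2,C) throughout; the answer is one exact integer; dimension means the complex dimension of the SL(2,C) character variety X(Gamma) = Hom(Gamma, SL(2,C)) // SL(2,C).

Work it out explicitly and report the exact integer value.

Here Gamma is free of rank 22 — no relator constrains a cocycle.
So Z^1 = (sl_2)^22 in full: dim Z^1 = 66.
Irreducibility makes the coboundary map sl_2 -> Z^1 injective (trivial centralizer), so dim B^1 = 3.
dim X = dim H^1 = dim Z^1 - dim B^1 = 66 - 3 = 63.

63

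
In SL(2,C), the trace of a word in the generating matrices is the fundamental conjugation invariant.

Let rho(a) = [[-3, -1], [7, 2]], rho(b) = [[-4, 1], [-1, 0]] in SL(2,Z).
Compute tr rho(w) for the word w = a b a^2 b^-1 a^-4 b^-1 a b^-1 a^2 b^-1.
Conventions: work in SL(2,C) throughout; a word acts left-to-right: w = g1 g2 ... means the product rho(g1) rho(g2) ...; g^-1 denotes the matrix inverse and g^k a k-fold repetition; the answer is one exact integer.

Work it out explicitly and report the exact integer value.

rho(a) = [[-3, -1], [7, 2]]
... * rho(b) = [[-4, 1], [-1, 0]]  ->  [[13, -3], [-30, 7]]
... * rho(a) = [[-3, -1], [7, 2]]  ->  [[-60, -19], [139, 44]]
... * rho(a) = [[-3, -1], [7, 2]]  ->  [[47, 22], [-109, -51]]
... * rho(b^-1) = [[0, -1], [1, -4]]  ->  [[22, -135], [-51, 313]]
... * rho(a^-1) = [[2, 1], [-7, -3]]  ->  [[989, 427], [-2293, -990]]
... * rho(a^-1) = [[2, 1], [-7, -3]]  ->  [[-1011, -292], [2344, 677]]
... * rho(a^-1) = [[2, 1], [-7, -3]]  ->  [[22, -135], [-51, 313]]
... * rho(a^-1) = [[2, 1], [-7, -3]]  ->  [[989, 427], [-2293, -990]]
... * rho(b^-1) = [[0, -1], [1, -4]]  ->  [[427, -2697], [-990, 6253]]
... * rho(a) = [[-3, -1], [7, 2]]  ->  [[-20160, -5821], [46741, 13496]]
... * rho(b^-1) = [[0, -1], [1, -4]]  ->  [[-5821, 43444], [13496, -100725]]
... * rho(a) = [[-3, -1], [7, 2]]  ->  [[321571, 92709], [-745563, -214946]]
... * rho(a) = [[-3, -1], [7, 2]]  ->  [[-315750, -136153], [732067, 315671]]
... * rho(b^-1) = [[0, -1], [1, -4]]  ->  [[-136153, 860362], [315671, -1994751]]
tr = -136153 + -1994751 = -2130904

-2130904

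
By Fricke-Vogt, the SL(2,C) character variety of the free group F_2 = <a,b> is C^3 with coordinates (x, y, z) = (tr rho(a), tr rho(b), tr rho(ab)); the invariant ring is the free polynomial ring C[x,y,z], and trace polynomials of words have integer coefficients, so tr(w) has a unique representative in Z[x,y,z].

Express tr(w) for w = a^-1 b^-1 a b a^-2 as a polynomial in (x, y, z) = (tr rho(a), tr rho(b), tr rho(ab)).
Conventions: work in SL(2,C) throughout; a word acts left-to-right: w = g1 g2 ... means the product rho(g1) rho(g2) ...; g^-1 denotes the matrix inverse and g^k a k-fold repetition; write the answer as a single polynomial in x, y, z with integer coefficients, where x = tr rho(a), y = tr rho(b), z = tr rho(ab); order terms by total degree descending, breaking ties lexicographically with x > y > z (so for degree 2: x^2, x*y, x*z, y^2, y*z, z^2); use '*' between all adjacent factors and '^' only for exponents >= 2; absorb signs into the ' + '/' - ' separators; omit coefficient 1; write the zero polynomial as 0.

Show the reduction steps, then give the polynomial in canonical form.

tr(b a b) = tr(b) tr(a b) - tr(a)  (reduce the b square) = y*z - x
tr(b a b a) = tr(b a) tr(b a) - tr(1)  (split on b) = z^2 - 2
tr(a b a^-1 b) = tr(b a b) tr(a) - tr(b a b a)  (eliminate a^-1) = x*y*z - x^2 - z^2 + 2
tr(a^-1 b^-1 a b) = tr(a b a^-1) tr(b) - tr(a b a^-1 b)  (eliminate b^-1) = -x*y*z + x^2 + y^2 + z^2 - 2
tr(b^-1 a b a^-2) = tr(a^-1 b^-1 a b) tr(a) - tr(a^-1 b^-1 a b a)  (eliminate a^-1) = -x^2*y*z + x^3 + x*y^2 + x*z^2 - 3*x
tr(a^-1 b^-1 a b a^-2) = tr(b^-1 a b a^-2) tr(a) - tr(b^-1 a b a^-1)  (eliminate a^-1) = -x^3*y*z + x^4 + x^2*y^2 + x^2*z^2 + x*y*z - 4*x^2 - y^2 - z^2 + 2

-x^3*y*z + x^4 + x^2*y^2 + x^2*z^2 + x*y*z - 4*x^2 - y^2 - z^2 + 2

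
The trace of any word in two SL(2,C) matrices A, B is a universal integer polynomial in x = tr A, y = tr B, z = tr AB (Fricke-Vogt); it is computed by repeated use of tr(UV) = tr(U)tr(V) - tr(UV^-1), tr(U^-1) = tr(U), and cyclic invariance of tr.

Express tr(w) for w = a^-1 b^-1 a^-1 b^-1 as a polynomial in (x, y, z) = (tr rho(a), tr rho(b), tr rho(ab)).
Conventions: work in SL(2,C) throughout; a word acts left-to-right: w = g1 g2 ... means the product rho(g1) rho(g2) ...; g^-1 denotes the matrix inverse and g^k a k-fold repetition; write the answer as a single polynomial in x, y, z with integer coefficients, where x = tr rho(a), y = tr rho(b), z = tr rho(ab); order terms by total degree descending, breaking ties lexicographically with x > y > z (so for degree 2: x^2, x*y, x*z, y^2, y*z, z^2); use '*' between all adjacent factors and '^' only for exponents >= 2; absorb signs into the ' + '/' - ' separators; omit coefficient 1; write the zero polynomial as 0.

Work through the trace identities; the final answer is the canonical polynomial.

trace(b^-1) = trace(b) = y
trace(b^-1 a) = trace(a) * trace(b) - trace(a b)  (eliminate b^-1) = x*y - z
trace(b^-1 a^-1) = trace(b^-1) * trace(a) - trace(b^-1 a)  (eliminate a^-1) = z
trace(b^-1 a^-1 b^-1) = trace(b^-1 a^-1) * trace(b) - trace(b^-1 a^-1 b)  (eliminate b^-1) = y*z - x
trace(b a b a) = trace(a b) * trace(a b) - trace(1)  (split on a) = z^2 - 2
trace(a^-1 b a b) = trace(b a b) * trace(a) - trace(b a b a)  (eliminate a^-1) = x*y*z - x^2 - z^2 + 2
trace(a b^-1 a^-1 b) = trace(a^-1 b a) * trace(b) - trace(a^-1 b a b)  (eliminate b^-1) = -x*y*z + x^2 + y^2 + z^2 - 2
trace(b^-1 a^-1 b^-1 a) = trace(a b^-1 a^-1) * trace(b) - trace(a b^-1 a^-1 b)  (eliminate b^-1) = x*y*z - x^2 - z^2 + 2
trace(a^-1 b^-1 a^-1 b^-1) = trace(b^-1 a^-1 b^-1) * trace(a) - trace(b^-1 a^-1 b^-1 a)  (eliminate a^-1) = z^2 - 2

z^2 - 2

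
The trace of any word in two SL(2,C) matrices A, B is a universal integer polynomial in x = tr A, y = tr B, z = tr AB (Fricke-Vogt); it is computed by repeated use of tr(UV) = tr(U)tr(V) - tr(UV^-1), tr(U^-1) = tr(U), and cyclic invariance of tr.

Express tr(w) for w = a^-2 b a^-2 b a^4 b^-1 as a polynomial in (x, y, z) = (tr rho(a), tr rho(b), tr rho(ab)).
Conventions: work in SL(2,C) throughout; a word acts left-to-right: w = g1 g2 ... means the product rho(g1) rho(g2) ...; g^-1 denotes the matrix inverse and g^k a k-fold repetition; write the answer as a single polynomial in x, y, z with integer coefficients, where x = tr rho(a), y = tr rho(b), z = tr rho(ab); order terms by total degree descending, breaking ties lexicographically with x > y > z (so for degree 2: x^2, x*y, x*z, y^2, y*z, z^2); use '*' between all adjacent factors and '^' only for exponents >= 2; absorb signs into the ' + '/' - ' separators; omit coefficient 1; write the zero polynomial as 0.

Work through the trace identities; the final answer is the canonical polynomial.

so tr(b^2 a) = tr(b)*tr(a b) - tr(a)  (reduce the b square) = y*z - x
tr(b^2) = tr(b)*tr(b) - tr(1)  (reduce the b square) = y^2 - 2
so tr(b a^2 b) = tr(a)*tr(b^2 a) - tr(b^2)  (reduce the a square) = x*y*z - x^2 - y^2 + 2
tr(b a b a) = tr(b a)*tr(b a) - tr(1)  (split on b) = z^2 - 2
reduce: tr(b a^2 b a) = tr(a)*tr(b a b a) - tr(b a b)  (reduce the a square) = x*z^2 - y*z - x
tr(a^-1 b a^2 b) = tr(b a^2 b)*tr(a) - tr(b a^2 b a)  (eliminate a^-1) = x^2*y*z - x^3 - x*y^2 - x*z^2 + y*z + 3*x
tr(b a^-2 b a^2) = tr(a^-1 b a^2 b)*tr(a) - tr(a^-1 b a^2 b a)  (eliminate a^-1) = x^3*y*z - x^4 - x^2*y^2 - x^2*z^2 + 4*x^2 + y^2 - 2
tr(b a^2) = tr(a)*tr(b a) - tr(b)  (reduce the a square) = x*z - y
so tr(a b a^2) = tr(a)*tr(b a^2) - tr(b a)  (reduce the a square) = x^2*z - x*y - z
reduce: tr(a^4 b) = tr(a)*tr(a b a^2) - tr(a b a)  (reduce the a square) = x^3*z - x^2*y - 2*x*z + y
reduce: tr(a^2) = tr(a)*tr(a) - tr(1)  (reduce the a square) = x^2 - 2
reduce: tr(a^3) = tr(a)*tr(a^2) - tr(a)  (reduce the a square) = x^3 - 3*x
reduce: tr(a^4) = tr(a)*tr(a^3) - tr(a^2)  (reduce the a square) = x^4 - 4*x^2 + 2
reduce: tr(a^4 b^2) = tr(b)*tr(a^4 b) - tr(a^4)  (reduce the b square) = x^3*y*z - x^4 - x^2*y^2 - 2*x*y*z + 4*x^2 + y^2 - 2
so tr(b^2 a^4 b) = tr(b)*tr(a^4 b^2) - tr(a^4 b)  (reduce the b square) = x^3*y^2*z - x^4*y - x^2*y^3 - x^3*z - 2*x*y^2*z + 5*x^2*y + y^3 + 2*x*z - 3*y
so tr(a^2 b a b a) = tr(a)*tr(b a b a^2) - tr(b a b a)  (reduce the a square) = x^2*z^2 - x*y*z - x^2 - z^2 + 2
tr(a^4 b a b) = tr(a)*tr(a^2 b a b a) - tr(a^2 b a b)  (reduce the a square) = x^3*z^2 - x^2*y*z - x^3 - 2*x*z^2 + y*z + 3*x
tr(a^4 b a) = tr(a)*tr(a b a^3) - tr(a b a^2)  (reduce the a square) = x^4*z - x^3*y - 3*x^2*z + 2*x*y + z
reduce: tr(b^2 a^4 b a) = tr(b)*tr(a^4 b a b) - tr(a^4 b a)  (reduce the b square) = x^3*y*z^2 - x^4*z - x^2*y^2*z - 2*x*y*z^2 + 3*x^2*z + y^2*z + x*y - z
so tr(b a^4 b a^-1 b) = tr(b^2 a^4 b)*tr(a) - tr(b^2 a^4 b a)  (eliminate a^-1) = x^4*y^2*z - x^5*y - x^3*y^3 - x^3*y*z^2 - x^2*y^2*z + 5*x^3*y + x*y^3 + 2*x*y*z^2 - x^2*z - y^2*z - 4*x*y + z
so tr(a^2 b^2 a b a) = tr(b)*tr(a b a^3 b) - tr(a b a^3)  (reduce the b square) = x^2*y*z^2 - x^3*z - x*y^2*z - y*z^2 + 2*x*z + y
tr(b^2 a b a) = tr(b)*tr(a b a b) - tr(a b a)  (reduce the b square) = y*z^2 - x*z - y
so tr(b^2 a b) = tr(b)*tr(b a b) - tr(b a)  (reduce the b square) = y^2*z - x*y - z
tr(a^2 b^2 a b) = tr(a)*tr(b^2 a b a) - tr(b^2 a b)  (reduce the a square) = x*y*z^2 - x^2*z - y^2*z + z
so tr(b a b a^4 b) = tr(a)*tr(a^2 b^2 a b a) - tr(a^2 b^2 a b)  (reduce the a square) = x^3*y*z^2 - x^4*z - x^2*y^2*z - 2*x*y*z^2 + 3*x^2*z + y^2*z + x*y - z
tr(b a b a b a) = tr(a b a b)*tr(a b) - tr(b a)  (split on a) = z^3 - 3*z
tr(a b a b a b a) = tr(a)*tr(b a b a b a) - tr(b a b a b)  (reduce the a square) = x*z^3 - y*z^2 - 2*x*z + y
reduce: tr(a^2 b a b a b a) = tr(a)*tr(a b a b a b a) - tr(a b a b a b)  (reduce the a square) = x^2*z^3 - x*y*z^2 - 2*x^2*z - z^3 + x*y + 3*z
tr(b a b a^4 b a) = tr(a)*tr(a^2 b a b a b a) - tr(a^2 b a b a b)  (reduce the a square) = x^3*z^3 - x^2*y*z^2 - 2*x^3*z - 2*x*z^3 + x^2*y + y*z^2 + 5*x*z - y
reduce: tr(b a^4 b a^-1 b a) = tr(b a b a^4 b)*tr(a) - tr(b a b a^4 b a)  (eliminate a^-1) = x^4*y*z^2 - x^5*z - x^3*y^2*z - x^3*z^3 - x^2*y*z^2 + 5*x^3*z + x*y^2*z + 2*x*z^3 - y*z^2 - 6*x*z + y
so tr(a^-1 b a^4 b a^-1 b) = tr(b a^4 b a^-1 b)*tr(a) - tr(b a^4 b a^-1 b a)  (eliminate a^-1) = x^5*y^2*z - x^6*y - x^4*y^3 - 2*x^4*y*z^2 + x^5*z + x^3*z^3 + 5*x^4*y + x^2*y^3 + 3*x^2*y*z^2 - 6*x^3*z - 2*x*y^2*z - 2*x*z^3 - 4*x^2*y + y*z^2 + 7*x*z - y
reduce: tr(a^-1 b a^-2 b a^4 b) = tr(a^-1 b a^4 b a^-1 b)*tr(a) - tr(a^-1 b a^4 b a^-1 b a)  (eliminate a^-1) = x^6*y^2*z - x^7*y - x^5*y^3 - 2*x^5*y*z^2 + x^6*z - x^4*y^2*z + x^4*z^3 + 6*x^5*y + 2*x^3*y^3 + 4*x^3*y*z^2 - 6*x^4*z - x^2*y^2*z - 2*x^2*z^3 - 9*x^3*y - x*y^3 - x*y*z^2 + 8*x^2*z + y^2*z + 3*x*y - z
so tr(a^-1 b a^4 b^2) = tr(b a^4 b^2)*tr(a) - tr(b a^4 b^2 a)  (eliminate a^-1) = x^4*y^2*z - x^5*y - x^3*y^3 - x^3*y*z^2 - x^2*y^2*z + 5*x^3*y + x*y^3 + 2*x*y*z^2 - x^2*z - y^2*z - 4*x*y + z
so tr(b a^-2 b a^4 b) = tr(a^-1 b a^4 b^2)*tr(a) - tr(a^-1 b a^4 b^2 a)  (eliminate a^-1) = x^5*y^2*z - x^6*y - x^4*y^3 - x^4*y*z^2 - 2*x^3*y^2*z + 6*x^4*y + 2*x^2*y^3 + 2*x^2*y*z^2 + x*y^2*z - 9*x^2*y - y^3 - x*z + 3*y
reduce: tr(a^-2 b a^-2 b a^4 b) = tr(a^-1 b a^-2 b a^4 b)*tr(a) - tr(a^-1 b a^-2 b a^4 b a)  (eliminate a^-1) = x^7*y^2*z - x^8*y - x^6*y^3 - 2*x^6*y*z^2 + x^7*z - 2*x^5*y^2*z + x^5*z^3 + 7*x^6*y + 3*x^4*y^3 + 5*x^4*y*z^2 - 6*x^5*z + x^3*y^2*z - 2*x^3*z^3 - 15*x^4*y - 3*x^2*y^3 - 3*x^2*y*z^2 + 8*x^3*z + 12*x^2*y + y^3 - 3*y
tr(a^-2 b a^-2 b a^4 b^-1) = tr(a^-2 b a^-2 b a^4)*tr(b) - tr(a^-2 b a^-2 b a^4 b)  (eliminate b^-1) = -x^7*y^2*z + x^8*y + x^6*y^3 + 2*x^6*y*z^2 - x^7*z + 2*x^5*y^2*z - x^5*z^3 - 7*x^6*y - 3*x^4*y^3 - 5*x^4*y*z^2 + 6*x^5*z + 2*x^3*z^3 + 14*x^4*y + 2*x^2*y^3 + 2*x^2*y*z^2 - 8*x^3*z - 8*x^2*y + y

-x^7*y^2*z + x^8*y + x^6*y^3 + 2*x^6*y*z^2 - x^7*z + 2*x^5*y^2*z - x^5*z^3 - 7*x^6*y - 3*x^4*y^3 - 5*x^4*y*z^2 + 6*x^5*z + 2*x^3*z^3 + 14*x^4*y + 2*x^2*y^3 + 2*x^2*y*z^2 - 8*x^3*z - 8*x^2*y + y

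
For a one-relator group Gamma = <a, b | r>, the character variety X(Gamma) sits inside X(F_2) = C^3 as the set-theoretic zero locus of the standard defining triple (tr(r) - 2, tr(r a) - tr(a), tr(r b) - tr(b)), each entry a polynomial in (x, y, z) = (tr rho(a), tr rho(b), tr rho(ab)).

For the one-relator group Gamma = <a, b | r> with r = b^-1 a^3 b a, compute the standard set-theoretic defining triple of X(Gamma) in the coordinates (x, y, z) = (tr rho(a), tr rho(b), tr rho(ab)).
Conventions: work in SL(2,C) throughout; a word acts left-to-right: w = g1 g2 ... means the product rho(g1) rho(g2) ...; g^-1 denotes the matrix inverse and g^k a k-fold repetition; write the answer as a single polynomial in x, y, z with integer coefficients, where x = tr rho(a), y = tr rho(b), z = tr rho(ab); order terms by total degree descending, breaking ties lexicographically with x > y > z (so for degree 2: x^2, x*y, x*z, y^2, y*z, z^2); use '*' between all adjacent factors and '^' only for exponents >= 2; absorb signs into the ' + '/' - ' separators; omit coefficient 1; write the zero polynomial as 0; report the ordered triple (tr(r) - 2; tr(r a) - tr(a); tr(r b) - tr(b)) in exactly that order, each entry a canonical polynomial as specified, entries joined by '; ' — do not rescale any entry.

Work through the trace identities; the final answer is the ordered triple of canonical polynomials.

trace(b a^2) = trace(a) trace(b a) - trace(b) = x*z - y
next, trace(a b a^2) = trace(a) trace(b a^2) - trace(b a) = x^2*z - x*y - z
next, trace(a^3 b a) = trace(a) trace(a b a^2) - trace(a b a) = x^3*z - x^2*y - 2*x*z + y
and trace(b a b a) = trace(b a) trace(b a) - trace(1)   [split at repeated b] = z^2 - 2
next, trace(b a b) = trace(b) trace(a b) - trace(a) = y*z - x
trace(a b a b a) = trace(a) trace(b a b a) - trace(b a b) = x*z^2 - y*z - x
trace(a^3 b a b) = trace(a) trace(a b a b a) - trace(a b a b) = x^2*z^2 - x*y*z - x^2 - z^2 + 2
trace(b^-1 a^3 b a) = trace(a^3 b a) trace(b) - trace(a^3 b a b) = x^3*y*z - x^2*y^2 - x^2*z^2 - x*y*z + x^2 + y^2 + z^2 - 2
trace(a^3 b a^2) = trace(a) trace(a b a^3) - trace(a b a^2) = x^4*z - x^3*y - 3*x^2*z + 2*x*y + z
next, trace(a^2) = trace(a) trace(a) - trace(1) = x^2 - 2
and trace(b a^2 b) = trace(b) trace(a^2 b) - trace(a^2) = x*y*z - x^2 - y^2 + 2
next, trace(b a^2 b a^2) = trace(a) trace(b a^2 b a) - trace(b a^2 b) = x^2*z^2 - 2*x*y*z + y^2 - 2
trace(a^3 b a^2 b) = trace(a) trace(b a^2 b a^2) - trace(b a^2 b a) = x^3*z^2 - 2*x^2*y*z + x*y^2 - x*z^2 + y*z - x
trace(b^-1 a^3 b a^2) = trace(a^3 b a^2) trace(b) - trace(a^3 b a^2 b) = x^4*y*z - x^3*y^2 - x^3*z^2 - x^2*y*z + x*y^2 + x*z^2 + x
assemble the triple (trace(r) - 2; trace(r a) - x; trace(r b) - y)

x^3*y*z - x^2*y^2 - x^2*z^2 - x*y*z + x^2 + y^2 + z^2 - 4; x^4*y*z - x^3*y^2 - x^3*z^2 - x^2*y*z + x*y^2 + x*z^2; x^3*z - x^2*y - 2*x*z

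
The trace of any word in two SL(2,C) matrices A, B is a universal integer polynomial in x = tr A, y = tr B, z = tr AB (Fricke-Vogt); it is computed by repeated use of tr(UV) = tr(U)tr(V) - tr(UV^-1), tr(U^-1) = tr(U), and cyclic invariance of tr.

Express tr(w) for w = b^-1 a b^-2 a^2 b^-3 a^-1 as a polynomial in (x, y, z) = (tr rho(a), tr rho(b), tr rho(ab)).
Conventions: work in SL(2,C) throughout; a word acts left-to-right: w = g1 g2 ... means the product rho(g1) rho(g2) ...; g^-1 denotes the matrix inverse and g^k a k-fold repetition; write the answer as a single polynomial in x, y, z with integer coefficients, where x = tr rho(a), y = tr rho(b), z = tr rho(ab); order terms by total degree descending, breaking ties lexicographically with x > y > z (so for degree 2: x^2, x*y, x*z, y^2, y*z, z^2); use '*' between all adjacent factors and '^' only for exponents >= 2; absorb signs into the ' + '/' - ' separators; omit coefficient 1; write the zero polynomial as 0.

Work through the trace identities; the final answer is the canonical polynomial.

trace(a^2) = trace(a) * trace(a) - trace(1)   [square of a] = x^2 - 2
so trace(a^3) = trace(a) * trace(a^2) - trace(a)   [square of a] = x^3 - 3*x
trace(b a^2) = trace(a) * trace(b a) - trace(b)   [square of a] = x*z - y
so trace(a^3 b) = trace(a) * trace(b a^2) - trace(b a)   [square of a] = x^2*z - x*y - z
trace(a b^-1 a^2) = trace(a^3) * trace(b) - trace(a^3 b)   [inverse elimination on b] = x^3*y - x^2*z - 2*x*y + z
trace(b a b a) = trace(a b) * trace(a b) - trace(1)   [split at a repeated a] = z^2 - 2
trace(b a b) = trace(b) * trace(a b) - trace(a)   [square of b] = y*z - x
trace(a^2 b a b) = trace(a) * trace(b a b a) - trace(b a b)   [square of a] = x*z^2 - y*z - x
reduce: trace(a b^-1 a^2 b) = trace(a^2 b a) * trace(b) - trace(a^2 b a b)   [inverse elimination on b] = x^2*y*z - x*y^2 - x*z^2 + x
trace(a b^-1 a^2 b^-1) = trace(a b^-1 a^2) * trace(b) - trace(a b^-1 a^2 b)   [inverse elimination on b] = x^3*y^2 - 2*x^2*y*z - x*y^2 + x*z^2 + y*z - x
so trace(b^-1 a^2 b^-2 a) = trace(a b^-1 a^2 b^-1) * trace(b) - trace(a b^-1 a^2)   [inverse elimination on b] = x^3*y^3 - 2*x^2*y^2*z - x^3*y - x*y^3 + x*y*z^2 + x^2*z + y^2*z + x*y - z
trace(a^2 b^-2 a) = trace(a^3 b^-1) * trace(b) - trace(a^3)   [inverse elimination on b] = x^3*y^2 - x^2*y*z - x^3 - 2*x*y^2 + y*z + 3*x
reduce: trace(b^-1 a b^-2 a^2 b^-1) = trace(b^-1 a^2 b^-2 a) * trace(b) - trace(b^-1 a^2 b^-2 a b)   [inverse elimination on b] = x^3*y^4 - 2*x^2*y^3*z - 2*x^3*y^2 - x*y^4 + x*y^2*z^2 + 2*x^2*y*z + y^3*z + x^3 + 3*x*y^2 - 2*y*z - 3*x
so trace(b^-1 a b^-2 a^2) = trace(a^2 b^-1 a b^-1) * trace(b) - trace(a^2 b^-1 a)   [inverse elimination on b] = x^3*y^3 - 2*x^2*y^2*z - x^3*y - x*y^3 + x*y*z^2 + x^2*z + y^2*z + x*y - z
trace(b^-1 a b^-2 a^2 b^-2) = trace(b^-1 a b^-2 a^2 b^-1) * trace(b) - trace(b^-1 a b^-2 a^2)   [inverse elimination on b] = x^3*y^5 - 2*x^2*y^4*z - 3*x^3*y^3 - x*y^5 + x*y^3*z^2 + 4*x^2*y^2*z + y^4*z + 2*x^3*y + 4*x*y^3 - x*y*z^2 - x^2*z - 3*y^2*z - 4*x*y + z
trace(b^-1 a b^-2 a^2 b^-3) = trace(b^-1 a b^-2 a^2 b^-2) * trace(b) - trace(b^-1 a b^-2 a^2 b^-1)   [inverse elimination on b] = x^3*y^6 - 2*x^2*y^5*z - 4*x^3*y^4 - x*y^6 + x*y^4*z^2 + 6*x^2*y^3*z + y^5*z + 4*x^3*y^2 + 5*x*y^4 - 2*x*y^2*z^2 - 3*x^2*y*z - 4*y^3*z - x^3 - 7*x*y^2 + 3*y*z + 3*x
trace(a^4) = trace(a) * trace(a^3) - trace(a^2)   [square of a] = x^4 - 4*x^2 + 2
so trace(a^4 b) = trace(a) * trace(a^2 b a) - trace(a^2 b)   [square of a] = x^3*z - x^2*y - 2*x*z + y
so trace(a^3 b^-1 a) = trace(a^4) * trace(b) - trace(a^4 b)   [inverse elimination on b] = x^4*y - x^3*z - 3*x^2*y + 2*x*z + y
reduce: trace(a b a^3 b) = trace(a) * trace(a b a b a) - trace(a b a b)   [square of a] = x^2*z^2 - x*y*z - x^2 - z^2 + 2
so trace(a^3 b^-1 a b) = trace(a b a^3) * trace(b) - trace(a b a^3 b)   [inverse elimination on b] = x^3*y*z - x^2*y^2 - x^2*z^2 - x*y*z + x^2 + y^2 + z^2 - 2
reduce: trace(a^2 b^-1 a b^-1 a) = trace(a^3 b^-1 a) * trace(b) - trace(a^3 b^-1 a b)   [inverse elimination on b] = x^4*y^2 - 2*x^3*y*z - 2*x^2*y^2 + x^2*z^2 + 3*x*y*z - x^2 - z^2 + 2
trace(b a^2 b) = trace(b) * trace(a^2 b) - trace(a^2)   [square of b] = x*y*z - x^2 - y^2 + 2
trace(a b a^2 b a) = trace(a) * trace(b a^2 b a) - trace(b a^2 b)   [square of a] = x^2*z^2 - 2*x*y*z + y^2 - 2
reduce: trace(b a b a b a) = trace(a b a b) * trace(a b) - trace(b a)   [split at a repeated a] = z^3 - 3*z
trace(b a b a b) = trace(b) * trace(a b a b) - trace(a b a)   [square of b] = y*z^2 - x*z - y
trace(a b a^2 b a b) = trace(a) * trace(b a b a b a) - trace(b a b a b)   [square of a] = x*z^3 - y*z^2 - 2*x*z + y
trace(a b^-1 a b a^2 b) = trace(a b a^2 b a) * trace(b) - trace(a b a^2 b a b)   [inverse elimination on b] = x^2*y*z^2 - 2*x*y^2*z - x*z^3 + y^3 + y*z^2 + 2*x*z - 3*y
trace(a^2 b^-1 a b^-1 a b) = trace(a b^-1 a b a^2) * trace(b) - trace(a b^-1 a b a^2 b)   [inverse elimination on b] = x^3*y^2*z - x^2*y^3 - 2*x^2*y*z^2 + x*y^2*z + x*z^3 + x^2*y - 2*x*z + y
trace(a b^-1 a b^-1 a^2 b^-1) = trace(a^2 b^-1 a b^-1 a) * trace(b) - trace(a^2 b^-1 a b^-1 a b)   [inverse elimination on b] = x^4*y^3 - 3*x^3*y^2*z - x^2*y^3 + 3*x^2*y*z^2 + 2*x*y^2*z - x*z^3 - 2*x^2*y - y*z^2 + 2*x*z + y
so trace(b^-1 a b^-1 a b^-1 a^2 b^-1) = trace(a b^-1 a b^-1 a^2 b^-1) * trace(b) - trace(a b^-1 a b^-1 a^2)   [inverse elimination on b] = x^4*y^4 - 3*x^3*y^3*z - x^4*y^2 - x^2*y^4 + 3*x^2*y^2*z^2 + 2*x^3*y*z + 2*x*y^3*z - x*y*z^3 - x^2*z^2 - y^2*z^2 - x*y*z + x^2 + y^2 + z^2 - 2
trace(a^2 b^-3 a b^-1 a b^-1) = trace(b^-1 a b^-1 a b^-1 a^2 b^-1) * trace(b) - trace(b^-1 a b^-1 a b^-1 a^2)   [inverse elimination on b] = x^4*y^5 - 3*x^3*y^4*z - 2*x^4*y^3 - x^2*y^5 + 3*x^2*y^3*z^2 + 5*x^3*y^2*z + 2*x*y^4*z - x*y^2*z^3 + x^2*y^3 - 4*x^2*y*z^2 - y^3*z^2 - 3*x*y^2*z + x*z^3 + 3*x^2*y + y^3 + 2*y*z^2 - 2*x*z - 3*y
reduce: trace(a^3 b^-2 a) = trace(a^4 b^-1) * trace(b) - trace(a^4)   [inverse elimination on b] = x^4*y^2 - x^3*y*z - x^4 - 3*x^2*y^2 + 2*x*y*z + 4*x^2 + y^2 - 2
trace(a^3 b^-2 a b) = trace(b^-1 a b a^3) * trace(b) - trace(b^-1 a b a^3 b)   [inverse elimination on b] = x^3*y^2*z - x^2*y^3 - x^2*y*z^2 - x^3*z - x*y^2*z + 2*x^2*y + y^3 + y*z^2 + 2*x*z - 3*y
trace(a b^-1 a^3 b^-2) = trace(a^3 b^-2 a) * trace(b) - trace(a^3 b^-2 a b)   [inverse elimination on b] = x^4*y^3 - 2*x^3*y^2*z - x^4*y - 2*x^2*y^3 + x^2*y*z^2 + x^3*z + 3*x*y^2*z + 2*x^2*y - y*z^2 - 2*x*z + y
so trace(a^2 b^-3 a b^-1 a) = trace(a b^-1 a^3 b^-2) * trace(b) - trace(a b^-1 a^3 b^-1)   [inverse elimination on b] = x^4*y^4 - 2*x^3*y^3*z - 2*x^4*y^2 - 2*x^2*y^4 + x^2*y^2*z^2 + 3*x^3*y*z + 3*x*y^3*z + 4*x^2*y^2 - x^2*z^2 - y^2*z^2 - 5*x*y*z + x^2 + y^2 + z^2 - 2
trace(b^-1 a b^-2 a^2 b^-3 a) = trace(a^2 b^-3 a b^-1 a b^-1) * trace(b) - trace(a^2 b^-3 a b^-1 a)   [inverse elimination on b] = x^4*y^6 - 3*x^3*y^5*z - 3*x^4*y^4 - x^2*y^6 + 3*x^2*y^4*z^2 + 7*x^3*y^3*z + 2*x*y^5*z - x*y^3*z^3 + 2*x^4*y^2 + 3*x^2*y^4 - 5*x^2*y^2*z^2 - y^4*z^2 - 3*x^3*y*z - 6*x*y^3*z + x*y*z^3 - x^2*y^2 + x^2*z^2 + y^4 + 3*y^2*z^2 + 3*x*y*z - x^2 - 4*y^2 - z^2 + 2
so trace(b^-1 a b^-2 a^2 b^-3 a^-1) = trace(b^-1 a b^-2 a^2 b^-3) * trace(a) - trace(b^-1 a b^-2 a^2 b^-3 a)   [inverse elimination on a] = x^3*y^5*z - x^4*y^4 - 2*x^2*y^4*z^2 - x^3*y^3*z - x*y^5*z + x*y^3*z^3 + 2*x^4*y^2 + 2*x^2*y^4 + 3*x^2*y^2*z^2 + y^4*z^2 + 2*x*y^3*z - x*y*z^3 - x^4 - 6*x^2*y^2 - x^2*z^2 - y^4 - 3*y^2*z^2 + 4*x^2 + 4*y^2 + z^2 - 2

x^3*y^5*z - x^4*y^4 - 2*x^2*y^4*z^2 - x^3*y^3*z - x*y^5*z + x*y^3*z^3 + 2*x^4*y^2 + 2*x^2*y^4 + 3*x^2*y^2*z^2 + y^4*z^2 + 2*x*y^3*z - x*y*z^3 - x^4 - 6*x^2*y^2 - x^2*z^2 - y^4 - 3*y^2*z^2 + 4*x^2 + 4*y^2 + z^2 - 2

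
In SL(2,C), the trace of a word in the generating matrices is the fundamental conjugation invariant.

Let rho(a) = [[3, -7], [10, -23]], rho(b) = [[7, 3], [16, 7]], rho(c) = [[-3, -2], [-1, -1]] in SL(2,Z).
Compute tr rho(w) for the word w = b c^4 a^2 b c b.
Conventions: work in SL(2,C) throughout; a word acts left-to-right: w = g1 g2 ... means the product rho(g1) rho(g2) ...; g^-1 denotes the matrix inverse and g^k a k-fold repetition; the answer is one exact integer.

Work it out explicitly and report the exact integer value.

-961618675

rho(b) = [[7, 3], [16, 7]]
... * rho(c) = [[-3, -2], [-1, -1]]  ->  [[-24, -17], [-55, -39]]
... * rho(c) = [[-3, -2], [-1, -1]]  ->  [[89, 65], [204, 149]]
... * rho(c) = [[-3, -2], [-1, -1]]  ->  [[-332, -243], [-761, -557]]
... * rho(c) = [[-3, -2], [-1, -1]]  ->  [[1239, 907], [2840, 2079]]
... * rho(a) = [[3, -7], [10, -23]]  ->  [[12787, -29534], [29310, -67697]]
... * rho(a) = [[3, -7], [10, -23]]  ->  [[-256979, 589773], [-589040, 1351861]]
... * rho(b) = [[7, 3], [16, 7]]  ->  [[7637515, 3357474], [17506496, 7695907]]
... * rho(c) = [[-3, -2], [-1, -1]]  ->  [[-26270019, -18632504], [-60215395, -42708899]]
... * rho(b) = [[7, 3], [16, 7]]  ->  [[-482010197, -209237585], [-1104850149, -479608478]]
tr = -482010197 + -479608478 = -961618675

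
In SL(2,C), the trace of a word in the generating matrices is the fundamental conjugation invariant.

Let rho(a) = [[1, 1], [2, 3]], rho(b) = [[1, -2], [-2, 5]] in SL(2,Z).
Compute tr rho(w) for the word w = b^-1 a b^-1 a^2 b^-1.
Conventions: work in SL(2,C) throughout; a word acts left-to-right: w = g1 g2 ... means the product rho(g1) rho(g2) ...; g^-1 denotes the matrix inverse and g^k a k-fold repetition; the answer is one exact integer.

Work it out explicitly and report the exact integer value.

3990

rho(b^-1) = [[5, 2], [2, 1]]
... * rho(a) = [[1, 1], [2, 3]]  ->  [[9, 11], [4, 5]]
... * rho(b^-1) = [[5, 2], [2, 1]]  ->  [[67, 29], [30, 13]]
... * rho(a) = [[1, 1], [2, 3]]  ->  [[125, 154], [56, 69]]
... * rho(a) = [[1, 1], [2, 3]]  ->  [[433, 587], [194, 263]]
... * rho(b^-1) = [[5, 2], [2, 1]]  ->  [[3339, 1453], [1496, 651]]
tr = 3339 + 651 = 3990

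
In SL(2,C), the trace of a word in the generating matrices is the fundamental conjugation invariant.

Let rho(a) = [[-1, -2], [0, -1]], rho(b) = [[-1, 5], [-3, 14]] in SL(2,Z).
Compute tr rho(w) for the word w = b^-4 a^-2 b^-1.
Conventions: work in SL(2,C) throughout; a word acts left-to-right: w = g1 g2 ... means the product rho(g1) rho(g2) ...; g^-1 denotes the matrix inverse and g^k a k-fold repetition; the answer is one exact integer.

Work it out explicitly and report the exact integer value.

23713

rho(b^-1) = [[14, -5], [3, -1]]
... * rho(b^-1) = [[14, -5], [3, -1]]  ->  [[181, -65], [39, -14]]
... * rho(b^-1) = [[14, -5], [3, -1]]  ->  [[2339, -840], [504, -181]]
... * rho(b^-1) = [[14, -5], [3, -1]]  ->  [[30226, -10855], [6513, -2339]]
... * rho(a^-1) = [[-1, 2], [0, -1]]  ->  [[-30226, 71307], [-6513, 15365]]
... * rho(a^-1) = [[-1, 2], [0, -1]]  ->  [[30226, -131759], [6513, -28391]]
... * rho(b^-1) = [[14, -5], [3, -1]]  ->  [[27887, -19371], [6009, -4174]]
tr = 27887 + -4174 = 23713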